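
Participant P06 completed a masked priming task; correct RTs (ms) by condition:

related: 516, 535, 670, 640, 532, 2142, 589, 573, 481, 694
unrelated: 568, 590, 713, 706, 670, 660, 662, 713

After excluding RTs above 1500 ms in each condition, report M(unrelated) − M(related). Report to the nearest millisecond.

79 ms

related: exclude 2142
M(related) = 5230/9 = 581.111
M(unrelated) = 5282/8 = 660.250
Difference = 660.250 − 581.111 = 79.139 ms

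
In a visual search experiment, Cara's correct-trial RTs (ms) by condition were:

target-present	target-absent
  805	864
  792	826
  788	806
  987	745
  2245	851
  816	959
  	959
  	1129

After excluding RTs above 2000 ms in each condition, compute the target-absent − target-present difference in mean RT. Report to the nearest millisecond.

target-present: exclude 2245
M(target-present) = 4188/5 = 837.600
M(target-absent) = 7139/8 = 892.375
Difference = 892.375 − 837.600 = 54.775 ms

55 ms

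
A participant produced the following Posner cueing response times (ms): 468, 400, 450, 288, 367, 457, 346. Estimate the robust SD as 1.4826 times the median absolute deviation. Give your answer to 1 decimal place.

80.1 ms

Sorted: 288, 346, 367, 400, 450, 457, 468 → median = 400
|x − 400| sorted: 0, 33, 50, 54, 57, 68, 112 → MAD = 54
Robust SD ≈ 1.4826 × 54 = 80.060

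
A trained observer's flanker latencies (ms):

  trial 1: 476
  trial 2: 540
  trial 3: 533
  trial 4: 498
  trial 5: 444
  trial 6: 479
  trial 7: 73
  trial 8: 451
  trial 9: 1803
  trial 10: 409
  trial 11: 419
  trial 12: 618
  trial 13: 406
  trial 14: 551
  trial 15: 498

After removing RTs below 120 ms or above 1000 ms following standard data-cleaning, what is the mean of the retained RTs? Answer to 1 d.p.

486.3 ms

Excluded: 73, 1803
Retained (n=13): Σ = 6322
Mean = 6322/13 = 486.3077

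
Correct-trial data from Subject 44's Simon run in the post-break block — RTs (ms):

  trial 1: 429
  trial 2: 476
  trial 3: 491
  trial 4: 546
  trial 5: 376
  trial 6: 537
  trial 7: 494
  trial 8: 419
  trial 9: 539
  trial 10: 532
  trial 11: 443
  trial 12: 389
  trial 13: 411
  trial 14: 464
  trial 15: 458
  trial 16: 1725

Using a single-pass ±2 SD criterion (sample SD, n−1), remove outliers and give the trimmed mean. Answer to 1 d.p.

n = 16, ΣRT = 8729, M = 545.562
Σ(x−M)² = 1527661.94; s = √(1527661.94/15) = 319.130
Cutoffs: 545.562 ± 2·319.130 → [-92.7, 1183.8]
Outside: 1725 → excluded.
Retained (n=15): Σ = 7004, mean = 7004/15 = 466.933

466.9 ms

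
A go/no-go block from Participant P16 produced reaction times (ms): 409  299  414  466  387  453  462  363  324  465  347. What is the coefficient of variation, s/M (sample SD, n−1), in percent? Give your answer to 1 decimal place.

n = 11, Σ = 4389, M = 399.0000
Σ(x−M)² = 35824.000; s = √(35824.000/10) = 59.8532
CV = 59.8532 / 399.0000 = 0.15001 = 15.001%

15.0%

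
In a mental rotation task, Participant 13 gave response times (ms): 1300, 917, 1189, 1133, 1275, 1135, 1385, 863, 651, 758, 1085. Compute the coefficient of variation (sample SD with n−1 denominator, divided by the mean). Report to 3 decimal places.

0.222

n = 11, Σ = 11691, M = 1062.8182
Σ(x−M)² = 555325.636; s = √(555325.636/10) = 235.6535
CV = 235.6535 / 1062.8182 = 0.22173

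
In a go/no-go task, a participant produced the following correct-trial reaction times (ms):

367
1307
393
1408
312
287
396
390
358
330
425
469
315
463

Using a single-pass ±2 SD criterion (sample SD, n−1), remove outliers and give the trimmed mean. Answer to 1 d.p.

n = 14, ΣRT = 7220, M = 515.714
Σ(x−M)² = 1696266.86; s = √(1696266.86/13) = 361.223
Cutoffs: 515.714 ± 2·361.223 → [-206.7, 1238.2]
Outside: 1307, 1408 → excluded.
Retained (n=12): Σ = 4505, mean = 4505/12 = 375.417

375.4 ms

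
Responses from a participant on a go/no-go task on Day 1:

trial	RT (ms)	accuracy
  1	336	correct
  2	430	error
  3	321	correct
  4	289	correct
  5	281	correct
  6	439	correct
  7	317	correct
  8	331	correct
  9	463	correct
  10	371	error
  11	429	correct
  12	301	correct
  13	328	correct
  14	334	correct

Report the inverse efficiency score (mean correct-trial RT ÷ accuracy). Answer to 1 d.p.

Correct trials (n=12): 336, 321, 289, 281, 439, 317, 331, 463, 429, 301, 328, 334
Mean correct RT = 4169/12 = 347.4167 ms
Proportion correct = 12/14
IES = 347.4167 / (12/14) = 405.319 ms

405.3 ms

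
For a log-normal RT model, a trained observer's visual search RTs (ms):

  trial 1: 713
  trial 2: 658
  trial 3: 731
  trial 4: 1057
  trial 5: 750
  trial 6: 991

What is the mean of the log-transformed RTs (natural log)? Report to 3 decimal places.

6.689

ln(RT): 6.5695, 6.4892, 6.5944, 6.9632, 6.6201, 6.8987
Σ ln(RT) = 40.1351
Mean = 40.1351/6 = 6.68918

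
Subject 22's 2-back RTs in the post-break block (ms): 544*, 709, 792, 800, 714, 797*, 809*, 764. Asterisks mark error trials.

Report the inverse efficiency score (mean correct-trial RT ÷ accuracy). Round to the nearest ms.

Correct trials (n=5): 709, 792, 800, 714, 764
Mean correct RT = 3779/5 = 755.8000 ms
Proportion correct = 5/8
IES = 755.8000 / (5/8) = 1209.280 ms

1209 ms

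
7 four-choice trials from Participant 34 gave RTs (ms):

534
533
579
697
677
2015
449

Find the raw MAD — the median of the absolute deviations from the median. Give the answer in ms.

98 ms

Sorted: 449, 533, 534, 579, 677, 697, 2015 → median = 579
|x − 579|: 45, 46, 0, 118, 98, 1436, 130
Sorted deviations: 0, 45, 46, 98, 118, 130, 1436 → MAD = 98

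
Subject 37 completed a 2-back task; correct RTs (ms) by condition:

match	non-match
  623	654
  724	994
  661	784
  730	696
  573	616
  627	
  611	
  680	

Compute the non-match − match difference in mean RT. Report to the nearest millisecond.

95 ms

M(match) = 5229/8 = 653.625
M(non-match) = 3744/5 = 748.800
Difference = 748.800 − 653.625 = 95.175 ms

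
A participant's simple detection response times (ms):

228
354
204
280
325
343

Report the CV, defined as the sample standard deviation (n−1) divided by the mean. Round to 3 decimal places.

0.216

n = 6, Σ = 1734, M = 289.0000
Σ(x−M)² = 19464.000; s = √(19464.000/5) = 62.3923
CV = 62.3923 / 289.0000 = 0.21589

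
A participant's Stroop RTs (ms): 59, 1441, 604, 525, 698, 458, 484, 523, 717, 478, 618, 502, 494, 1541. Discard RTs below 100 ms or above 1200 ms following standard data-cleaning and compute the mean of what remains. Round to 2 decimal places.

554.64 ms

Excluded: 59, 1441, 1541
Retained (n=11): Σ = 6101
Mean = 6101/11 = 554.6364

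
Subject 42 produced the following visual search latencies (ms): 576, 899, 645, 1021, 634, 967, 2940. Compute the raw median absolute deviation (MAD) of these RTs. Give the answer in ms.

Sorted: 576, 634, 645, 899, 967, 1021, 2940 → median = 899
|x − 899|: 323, 0, 254, 122, 265, 68, 2041
Sorted deviations: 0, 68, 122, 254, 265, 323, 2041 → MAD = 254

254 ms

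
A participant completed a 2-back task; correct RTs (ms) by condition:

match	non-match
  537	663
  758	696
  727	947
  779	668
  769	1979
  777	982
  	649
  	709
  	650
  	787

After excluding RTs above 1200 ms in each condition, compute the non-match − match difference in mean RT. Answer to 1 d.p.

25.6 ms

non-match: exclude 1979
M(match) = 4347/6 = 724.500
M(non-match) = 6751/9 = 750.111
Difference = 750.111 − 724.500 = 25.611 ms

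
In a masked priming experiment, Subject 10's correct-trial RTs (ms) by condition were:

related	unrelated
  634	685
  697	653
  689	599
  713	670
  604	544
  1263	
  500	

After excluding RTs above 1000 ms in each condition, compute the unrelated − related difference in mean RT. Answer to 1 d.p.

-9.3 ms

related: exclude 1263
M(related) = 3837/6 = 639.500
M(unrelated) = 3151/5 = 630.200
Difference = 630.200 − 639.500 = -9.300 ms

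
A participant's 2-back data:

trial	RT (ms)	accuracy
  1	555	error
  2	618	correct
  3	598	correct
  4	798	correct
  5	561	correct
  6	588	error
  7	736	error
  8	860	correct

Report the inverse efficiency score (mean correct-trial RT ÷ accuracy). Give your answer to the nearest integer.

1099 ms

Correct trials (n=5): 618, 598, 798, 561, 860
Mean correct RT = 3435/5 = 687.0000 ms
Proportion correct = 5/8
IES = 687.0000 / (5/8) = 1099.200 ms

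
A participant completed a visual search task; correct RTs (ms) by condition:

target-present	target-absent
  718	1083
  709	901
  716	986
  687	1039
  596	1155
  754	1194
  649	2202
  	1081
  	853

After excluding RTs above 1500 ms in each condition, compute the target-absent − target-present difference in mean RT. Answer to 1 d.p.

346.6 ms

target-absent: exclude 2202
M(target-present) = 4829/7 = 689.857
M(target-absent) = 8292/8 = 1036.500
Difference = 1036.500 − 689.857 = 346.643 ms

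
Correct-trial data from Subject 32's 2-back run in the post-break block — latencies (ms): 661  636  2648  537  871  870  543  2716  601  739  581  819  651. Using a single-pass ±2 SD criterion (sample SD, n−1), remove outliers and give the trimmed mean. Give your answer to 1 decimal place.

682.6 ms

n = 13, ΣRT = 12873, M = 990.231
Σ(x−M)² = 6920940.31; s = √(6920940.31/12) = 759.437
Cutoffs: 990.231 ± 2·759.437 → [-528.6, 2509.1]
Outside: 2648, 2716 → excluded.
Retained (n=11): Σ = 7509, mean = 7509/11 = 682.636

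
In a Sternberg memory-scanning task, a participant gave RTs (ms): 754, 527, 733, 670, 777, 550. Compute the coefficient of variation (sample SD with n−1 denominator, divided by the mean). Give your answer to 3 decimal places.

n = 6, Σ = 4011, M = 668.5000
Σ(x−M)² = 57309.500; s = √(57309.500/5) = 107.0603
CV = 107.0603 / 668.5000 = 0.16015

0.160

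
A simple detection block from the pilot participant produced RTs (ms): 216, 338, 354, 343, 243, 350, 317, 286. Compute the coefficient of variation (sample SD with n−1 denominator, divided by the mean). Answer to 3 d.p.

n = 8, Σ = 2447, M = 305.8750
Σ(x−M)² = 19222.875; s = √(19222.875/7) = 52.4035
CV = 52.4035 / 305.8750 = 0.17132

0.171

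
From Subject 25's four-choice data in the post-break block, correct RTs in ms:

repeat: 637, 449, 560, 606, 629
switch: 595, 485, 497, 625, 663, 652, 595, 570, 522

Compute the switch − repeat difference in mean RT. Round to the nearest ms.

M(repeat) = 2881/5 = 576.200
M(switch) = 5204/9 = 578.222
Difference = 578.222 − 576.200 = 2.022 ms

2 ms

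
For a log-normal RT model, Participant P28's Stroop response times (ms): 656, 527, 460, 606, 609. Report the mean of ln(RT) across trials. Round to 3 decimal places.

ln(RT): 6.4862, 6.2672, 6.1312, 6.4069, 6.4118
Σ ln(RT) = 31.7033
Mean = 31.7033/5 = 6.34066

6.341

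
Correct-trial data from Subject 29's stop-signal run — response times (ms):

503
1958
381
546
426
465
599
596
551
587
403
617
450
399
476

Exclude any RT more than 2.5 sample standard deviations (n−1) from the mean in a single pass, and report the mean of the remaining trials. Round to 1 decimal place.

n = 15, ΣRT = 8957, M = 597.133
Σ(x−M)² = 2072789.73; s = √(2072789.73/14) = 384.781
Cutoffs: 597.133 ± 2.5·384.781 → [-364.8, 1559.1]
Outside: 1958 → excluded.
Retained (n=14): Σ = 6999, mean = 6999/14 = 499.929

499.9 ms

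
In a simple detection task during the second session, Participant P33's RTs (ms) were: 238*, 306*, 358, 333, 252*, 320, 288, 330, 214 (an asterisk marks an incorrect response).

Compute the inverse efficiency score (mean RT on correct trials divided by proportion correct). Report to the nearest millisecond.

461 ms

Correct trials (n=6): 358, 333, 320, 288, 330, 214
Mean correct RT = 1843/6 = 307.1667 ms
Proportion correct = 6/9
IES = 307.1667 / (6/9) = 460.750 ms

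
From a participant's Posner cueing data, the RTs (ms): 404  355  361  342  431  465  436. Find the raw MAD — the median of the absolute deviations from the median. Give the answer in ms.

Sorted: 342, 355, 361, 404, 431, 436, 465 → median = 404
|x − 404|: 0, 49, 43, 62, 27, 61, 32
Sorted deviations: 0, 27, 32, 43, 49, 61, 62 → MAD = 43

43 ms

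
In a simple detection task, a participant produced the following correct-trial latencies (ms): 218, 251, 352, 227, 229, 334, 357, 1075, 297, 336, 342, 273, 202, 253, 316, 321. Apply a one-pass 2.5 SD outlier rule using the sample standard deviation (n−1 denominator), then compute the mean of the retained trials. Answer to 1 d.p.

287.2 ms

n = 16, ΣRT = 5383, M = 336.438
Σ(x−M)² = 622293.94; s = √(622293.94/15) = 203.682
Cutoffs: 336.438 ± 2.5·203.682 → [-172.8, 845.6]
Outside: 1075 → excluded.
Retained (n=15): Σ = 4308, mean = 4308/15 = 287.200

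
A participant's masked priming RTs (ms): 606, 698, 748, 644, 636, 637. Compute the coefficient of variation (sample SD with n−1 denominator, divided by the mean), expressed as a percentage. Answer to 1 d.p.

7.8%

n = 6, Σ = 3969, M = 661.5000
Σ(x−M)² = 13451.500; s = √(13451.500/5) = 51.8681
CV = 51.8681 / 661.5000 = 0.07841 = 7.841%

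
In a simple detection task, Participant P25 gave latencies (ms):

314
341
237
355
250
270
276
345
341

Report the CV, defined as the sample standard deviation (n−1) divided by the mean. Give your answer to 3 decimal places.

n = 9, Σ = 2729, M = 303.2222
Σ(x−M)² = 16459.556; s = √(16459.556/8) = 45.3591
CV = 45.3591 / 303.2222 = 0.14959

0.150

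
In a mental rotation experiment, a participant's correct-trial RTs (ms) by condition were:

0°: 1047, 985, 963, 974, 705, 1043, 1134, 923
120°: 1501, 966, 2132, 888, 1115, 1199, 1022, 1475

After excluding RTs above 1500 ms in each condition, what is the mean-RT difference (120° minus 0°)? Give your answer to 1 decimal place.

120°: exclude 1501, 2132
M(0°) = 7774/8 = 971.750
M(120°) = 6665/6 = 1110.833
Difference = 1110.833 − 971.750 = 139.083 ms

139.1 ms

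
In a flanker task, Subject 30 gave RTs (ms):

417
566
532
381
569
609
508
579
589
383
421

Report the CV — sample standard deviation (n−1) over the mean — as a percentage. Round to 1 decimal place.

n = 11, Σ = 5554, M = 504.9091
Σ(x−M)² = 76962.909; s = √(76962.909/10) = 87.7285
CV = 87.7285 / 504.9091 = 0.17375 = 17.375%

17.4%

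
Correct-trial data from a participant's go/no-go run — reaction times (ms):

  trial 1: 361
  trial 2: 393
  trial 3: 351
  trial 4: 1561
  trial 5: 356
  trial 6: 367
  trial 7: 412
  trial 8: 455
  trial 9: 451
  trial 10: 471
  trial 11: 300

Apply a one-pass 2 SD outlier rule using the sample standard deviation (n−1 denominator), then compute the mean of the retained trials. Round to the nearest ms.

n = 11, ΣRT = 5478, M = 498.000
Σ(x−M)² = 1270084.00; s = √(1270084.00/10) = 356.382
Cutoffs: 498.000 ± 2·356.382 → [-214.8, 1210.8]
Outside: 1561 → excluded.
Retained (n=10): Σ = 3917, mean = 3917/10 = 391.700

392 ms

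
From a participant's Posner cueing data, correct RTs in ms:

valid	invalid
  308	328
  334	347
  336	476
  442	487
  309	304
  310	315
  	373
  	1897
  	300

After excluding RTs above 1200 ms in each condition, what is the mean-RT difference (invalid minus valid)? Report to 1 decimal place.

26.4 ms

invalid: exclude 1897
M(valid) = 2039/6 = 339.833
M(invalid) = 2930/8 = 366.250
Difference = 366.250 − 339.833 = 26.417 ms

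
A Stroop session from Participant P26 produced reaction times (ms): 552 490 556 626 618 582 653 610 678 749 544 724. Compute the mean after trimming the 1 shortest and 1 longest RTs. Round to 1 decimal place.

614.3 ms

Sorted: 490, 544, 552, 556, 582, 610, 618, 626, 653, 678, 724, 749
Drop lowest 1 (490) and highest 1 (749)
Remaining (n=10): Σ = 6143, mean = 6143/10 = 614.300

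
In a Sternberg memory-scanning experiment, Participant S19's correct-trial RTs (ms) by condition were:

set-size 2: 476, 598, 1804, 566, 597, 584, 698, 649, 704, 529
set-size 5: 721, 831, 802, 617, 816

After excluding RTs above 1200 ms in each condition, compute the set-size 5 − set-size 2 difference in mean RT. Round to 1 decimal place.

set-size 2: exclude 1804
M(set-size 2) = 5401/9 = 600.111
M(set-size 5) = 3787/5 = 757.400
Difference = 757.400 − 600.111 = 157.289 ms

157.3 ms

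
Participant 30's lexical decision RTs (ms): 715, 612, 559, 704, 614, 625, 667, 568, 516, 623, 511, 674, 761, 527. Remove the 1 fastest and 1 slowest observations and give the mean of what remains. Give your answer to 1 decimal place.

Sorted: 511, 516, 527, 559, 568, 612, 614, 623, 625, 667, 674, 704, 715, 761
Drop lowest 1 (511) and highest 1 (761)
Remaining (n=12): Σ = 7404, mean = 7404/12 = 617.000

617.0 ms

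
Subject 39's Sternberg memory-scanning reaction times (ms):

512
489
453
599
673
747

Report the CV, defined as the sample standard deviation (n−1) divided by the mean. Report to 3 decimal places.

n = 6, Σ = 3473, M = 578.8333
Σ(x−M)² = 65924.833; s = √(65924.833/5) = 114.8258
CV = 114.8258 / 578.8333 = 0.19837

0.198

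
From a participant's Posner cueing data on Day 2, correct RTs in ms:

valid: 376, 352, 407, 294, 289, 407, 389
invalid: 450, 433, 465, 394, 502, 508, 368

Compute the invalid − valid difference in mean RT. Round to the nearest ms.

87 ms

M(valid) = 2514/7 = 359.143
M(invalid) = 3120/7 = 445.714
Difference = 445.714 − 359.143 = 86.571 ms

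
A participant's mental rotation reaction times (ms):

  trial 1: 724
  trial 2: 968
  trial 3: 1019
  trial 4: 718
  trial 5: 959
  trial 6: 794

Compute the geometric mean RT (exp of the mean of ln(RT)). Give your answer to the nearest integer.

ln(RT): 6.5848, 6.8752, 6.9266, 6.5765, 6.8659, 6.6771
Mean ln(RT) = 40.5060/6 = 6.75101
Geometric mean = exp(6.75101) = 854.92 ms

855 ms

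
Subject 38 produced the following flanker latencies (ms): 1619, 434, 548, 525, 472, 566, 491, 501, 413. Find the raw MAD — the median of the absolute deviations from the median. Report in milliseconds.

47 ms

Sorted: 413, 434, 472, 491, 501, 525, 548, 566, 1619 → median = 501
|x − 501|: 1118, 67, 47, 24, 29, 65, 10, 0, 88
Sorted deviations: 0, 10, 24, 29, 47, 65, 67, 88, 1118 → MAD = 47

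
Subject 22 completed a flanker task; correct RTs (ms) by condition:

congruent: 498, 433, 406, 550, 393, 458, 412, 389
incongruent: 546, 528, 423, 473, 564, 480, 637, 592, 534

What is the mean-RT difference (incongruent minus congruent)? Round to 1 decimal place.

88.4 ms

M(congruent) = 3539/8 = 442.375
M(incongruent) = 4777/9 = 530.778
Difference = 530.778 − 442.375 = 88.403 ms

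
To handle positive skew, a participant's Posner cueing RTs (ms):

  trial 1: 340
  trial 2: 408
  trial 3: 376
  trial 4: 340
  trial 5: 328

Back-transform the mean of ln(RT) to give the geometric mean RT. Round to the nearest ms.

357 ms

ln(RT): 5.8289, 6.0113, 5.9296, 5.8289, 5.7930
Mean ln(RT) = 29.3918/5 = 5.87835
Geometric mean = exp(5.87835) = 357.22 ms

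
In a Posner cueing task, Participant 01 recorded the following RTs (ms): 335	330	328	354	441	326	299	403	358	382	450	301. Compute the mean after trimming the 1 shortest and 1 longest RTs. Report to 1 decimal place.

355.8 ms

Sorted: 299, 301, 326, 328, 330, 335, 354, 358, 382, 403, 441, 450
Drop lowest 1 (299) and highest 1 (450)
Remaining (n=10): Σ = 3558, mean = 3558/10 = 355.800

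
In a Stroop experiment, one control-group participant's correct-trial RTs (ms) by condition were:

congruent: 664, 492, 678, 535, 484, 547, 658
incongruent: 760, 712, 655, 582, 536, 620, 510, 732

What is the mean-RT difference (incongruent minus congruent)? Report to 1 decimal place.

58.7 ms

M(congruent) = 4058/7 = 579.714
M(incongruent) = 5107/8 = 638.375
Difference = 638.375 − 579.714 = 58.661 ms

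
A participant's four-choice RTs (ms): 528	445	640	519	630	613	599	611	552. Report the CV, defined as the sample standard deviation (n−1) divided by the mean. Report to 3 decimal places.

0.113

n = 9, Σ = 5137, M = 570.7778
Σ(x−M)² = 33179.556; s = √(33179.556/8) = 64.4007
CV = 64.4007 / 570.7778 = 0.11283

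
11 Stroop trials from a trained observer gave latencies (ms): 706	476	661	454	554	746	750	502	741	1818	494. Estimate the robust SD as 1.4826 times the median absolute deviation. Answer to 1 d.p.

Sorted: 454, 476, 494, 502, 554, 661, 706, 741, 746, 750, 1818 → median = 661
|x − 661| sorted: 0, 45, 80, 85, 89, 107, 159, 167, 185, 207, 1157 → MAD = 107
Robust SD ≈ 1.4826 × 107 = 158.638

158.6 ms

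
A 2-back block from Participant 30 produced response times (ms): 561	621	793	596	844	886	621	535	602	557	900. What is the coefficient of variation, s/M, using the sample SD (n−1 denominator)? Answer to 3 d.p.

n = 11, Σ = 7516, M = 683.2727
Σ(x−M)² = 200800.182; s = √(200800.182/10) = 141.7040
CV = 141.7040 / 683.2727 = 0.20739

0.207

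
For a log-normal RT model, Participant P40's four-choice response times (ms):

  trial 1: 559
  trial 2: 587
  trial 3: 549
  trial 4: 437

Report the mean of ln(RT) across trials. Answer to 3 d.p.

6.272

ln(RT): 6.3261, 6.3750, 6.3081, 6.0799
Σ ln(RT) = 25.0892
Mean = 25.0892/4 = 6.27230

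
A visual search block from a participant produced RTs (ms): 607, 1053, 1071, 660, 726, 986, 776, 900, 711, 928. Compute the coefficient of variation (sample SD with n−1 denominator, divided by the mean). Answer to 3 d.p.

n = 10, Σ = 8418, M = 841.8000
Σ(x−M)² = 251779.600; s = √(251779.600/9) = 167.2588
CV = 167.2588 / 841.8000 = 0.19869

0.199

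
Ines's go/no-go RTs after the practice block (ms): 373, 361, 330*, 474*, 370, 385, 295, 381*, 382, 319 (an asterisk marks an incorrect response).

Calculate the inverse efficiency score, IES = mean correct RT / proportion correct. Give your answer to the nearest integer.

Correct trials (n=7): 373, 361, 370, 385, 295, 382, 319
Mean correct RT = 2485/7 = 355.0000 ms
Proportion correct = 7/10
IES = 355.0000 / (7/10) = 507.143 ms

507 ms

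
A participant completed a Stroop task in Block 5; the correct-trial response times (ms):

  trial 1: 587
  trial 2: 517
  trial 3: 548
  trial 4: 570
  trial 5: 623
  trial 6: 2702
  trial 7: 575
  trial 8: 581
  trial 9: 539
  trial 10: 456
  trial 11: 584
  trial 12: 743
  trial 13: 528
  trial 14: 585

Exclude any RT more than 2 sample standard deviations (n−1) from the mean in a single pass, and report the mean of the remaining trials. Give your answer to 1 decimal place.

572.0 ms

n = 14, ΣRT = 10138, M = 724.143
Σ(x−M)² = 4265391.71; s = √(4265391.71/13) = 572.806
Cutoffs: 724.143 ± 2·572.806 → [-421.5, 1869.8]
Outside: 2702 → excluded.
Retained (n=13): Σ = 7436, mean = 7436/13 = 572.000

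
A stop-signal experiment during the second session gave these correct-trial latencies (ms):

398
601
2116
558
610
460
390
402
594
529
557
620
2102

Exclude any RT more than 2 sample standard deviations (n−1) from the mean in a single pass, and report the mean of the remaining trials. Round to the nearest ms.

n = 13, ΣRT = 9937, M = 764.385
Σ(x−M)² = 4355869.08; s = √(4355869.08/12) = 602.486
Cutoffs: 764.385 ± 2·602.486 → [-440.6, 1969.4]
Outside: 2102, 2116 → excluded.
Retained (n=11): Σ = 5719, mean = 5719/11 = 519.909

520 ms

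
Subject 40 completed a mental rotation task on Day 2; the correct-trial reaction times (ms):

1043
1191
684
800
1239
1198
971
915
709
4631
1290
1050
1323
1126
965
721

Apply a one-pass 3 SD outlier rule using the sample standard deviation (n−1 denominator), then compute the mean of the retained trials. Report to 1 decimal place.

n = 16, ΣRT = 19856, M = 1241.000
Σ(x−M)² = 12907994.00; s = √(12907994.00/15) = 927.649
Cutoffs: 1241.000 ± 3·927.649 → [-1541.9, 4023.9]
Outside: 4631 → excluded.
Retained (n=15): Σ = 15225, mean = 15225/15 = 1015.000

1015.0 ms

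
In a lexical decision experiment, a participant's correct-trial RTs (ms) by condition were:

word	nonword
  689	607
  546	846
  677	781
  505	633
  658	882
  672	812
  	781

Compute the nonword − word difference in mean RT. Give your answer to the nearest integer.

M(word) = 3747/6 = 624.500
M(nonword) = 5342/7 = 763.143
Difference = 763.143 − 624.500 = 138.643 ms

139 ms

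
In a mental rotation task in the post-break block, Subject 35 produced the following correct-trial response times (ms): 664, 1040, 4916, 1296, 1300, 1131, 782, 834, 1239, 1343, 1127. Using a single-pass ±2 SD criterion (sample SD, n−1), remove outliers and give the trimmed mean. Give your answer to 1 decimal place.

1075.6 ms

n = 11, ΣRT = 15672, M = 1424.727
Σ(x−M)² = 13925982.18; s = √(13925982.18/10) = 1180.084
Cutoffs: 1424.727 ± 2·1180.084 → [-935.4, 3784.9]
Outside: 4916 → excluded.
Retained (n=10): Σ = 10756, mean = 10756/10 = 1075.600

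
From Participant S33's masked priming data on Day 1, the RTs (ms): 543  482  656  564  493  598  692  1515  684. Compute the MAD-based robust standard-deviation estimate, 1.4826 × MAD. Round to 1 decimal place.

127.5 ms

Sorted: 482, 493, 543, 564, 598, 656, 684, 692, 1515 → median = 598
|x − 598| sorted: 0, 34, 55, 58, 86, 94, 105, 116, 917 → MAD = 86
Robust SD ≈ 1.4826 × 86 = 127.504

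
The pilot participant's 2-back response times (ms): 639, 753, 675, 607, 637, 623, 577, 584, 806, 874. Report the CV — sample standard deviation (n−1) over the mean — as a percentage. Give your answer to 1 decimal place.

14.8%

n = 10, Σ = 6775, M = 677.5000
Σ(x−M)² = 90736.500; s = √(90736.500/9) = 100.4083
CV = 100.4083 / 677.5000 = 0.14820 = 14.820%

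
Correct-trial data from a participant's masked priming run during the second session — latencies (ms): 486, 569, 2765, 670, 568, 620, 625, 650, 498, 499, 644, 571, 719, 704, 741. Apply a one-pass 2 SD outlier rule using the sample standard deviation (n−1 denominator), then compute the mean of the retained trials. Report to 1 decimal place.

n = 15, ΣRT = 11329, M = 755.267
Σ(x−M)² = 4417254.93; s = √(4417254.93/14) = 561.710
Cutoffs: 755.267 ± 2·561.710 → [-368.2, 1878.7]
Outside: 2765 → excluded.
Retained (n=14): Σ = 8564, mean = 8564/14 = 611.714

611.7 ms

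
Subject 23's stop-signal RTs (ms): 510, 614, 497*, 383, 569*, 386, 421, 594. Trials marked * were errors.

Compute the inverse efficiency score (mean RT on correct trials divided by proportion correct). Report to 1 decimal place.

Correct trials (n=6): 510, 614, 383, 386, 421, 594
Mean correct RT = 2908/6 = 484.6667 ms
Proportion correct = 6/8
IES = 484.6667 / (6/8) = 646.222 ms

646.2 ms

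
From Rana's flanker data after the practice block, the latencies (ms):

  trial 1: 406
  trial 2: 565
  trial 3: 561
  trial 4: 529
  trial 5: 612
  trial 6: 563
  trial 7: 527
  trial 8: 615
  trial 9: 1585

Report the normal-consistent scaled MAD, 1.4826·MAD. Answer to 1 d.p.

Sorted: 406, 527, 529, 561, 563, 565, 612, 615, 1585 → median = 563
|x − 563| sorted: 0, 2, 2, 34, 36, 49, 52, 157, 1022 → MAD = 36
Robust SD ≈ 1.4826 × 36 = 53.374

53.4 ms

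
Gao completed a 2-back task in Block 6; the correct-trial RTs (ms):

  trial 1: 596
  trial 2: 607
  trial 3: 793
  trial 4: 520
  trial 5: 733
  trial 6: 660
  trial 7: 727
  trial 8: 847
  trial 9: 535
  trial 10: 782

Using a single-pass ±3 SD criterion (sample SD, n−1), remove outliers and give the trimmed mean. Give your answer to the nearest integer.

680 ms

n = 10, ΣRT = 6800, M = 680.000
Σ(x−M)² = 115490.00; s = √(115490.00/9) = 113.279
Cutoffs: 680.000 ± 3·113.279 → [340.2, 1019.8]
No RTs fall outside the cutoffs; all 10 retained. Mean = 6800/10 = 680.000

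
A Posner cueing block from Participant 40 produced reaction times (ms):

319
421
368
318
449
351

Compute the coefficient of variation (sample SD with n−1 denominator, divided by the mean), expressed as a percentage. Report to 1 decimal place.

14.5%

n = 6, Σ = 2226, M = 371.0000
Σ(x−M)² = 14506.000; s = √(14506.000/5) = 53.8628
CV = 53.8628 / 371.0000 = 0.14518 = 14.518%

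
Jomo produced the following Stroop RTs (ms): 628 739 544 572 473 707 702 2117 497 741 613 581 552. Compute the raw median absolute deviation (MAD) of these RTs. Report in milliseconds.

Sorted: 473, 497, 544, 552, 572, 581, 613, 628, 702, 707, 739, 741, 2117 → median = 613
|x − 613|: 15, 126, 69, 41, 140, 94, 89, 1504, 116, 128, 0, 32, 61
Sorted deviations: 0, 15, 32, 41, 61, 69, 89, 94, 116, 126, 128, 140, 1504 → MAD = 89

89 ms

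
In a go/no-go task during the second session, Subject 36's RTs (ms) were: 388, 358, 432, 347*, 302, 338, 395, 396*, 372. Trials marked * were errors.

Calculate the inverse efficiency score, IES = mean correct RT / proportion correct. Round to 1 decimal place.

Correct trials (n=7): 388, 358, 432, 302, 338, 395, 372
Mean correct RT = 2585/7 = 369.2857 ms
Proportion correct = 7/9
IES = 369.2857 / (7/9) = 474.796 ms

474.8 ms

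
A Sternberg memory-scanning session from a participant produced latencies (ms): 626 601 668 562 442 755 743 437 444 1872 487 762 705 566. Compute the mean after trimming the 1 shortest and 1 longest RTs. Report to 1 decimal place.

613.4 ms

Sorted: 437, 442, 444, 487, 562, 566, 601, 626, 668, 705, 743, 755, 762, 1872
Drop lowest 1 (437) and highest 1 (1872)
Remaining (n=12): Σ = 7361, mean = 7361/12 = 613.417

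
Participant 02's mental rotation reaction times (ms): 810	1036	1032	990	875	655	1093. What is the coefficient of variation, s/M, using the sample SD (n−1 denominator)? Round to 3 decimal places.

n = 7, Σ = 6491, M = 927.2857
Σ(x−M)² = 144807.429; s = √(144807.429/6) = 155.3531
CV = 155.3531 / 927.2857 = 0.16754

0.168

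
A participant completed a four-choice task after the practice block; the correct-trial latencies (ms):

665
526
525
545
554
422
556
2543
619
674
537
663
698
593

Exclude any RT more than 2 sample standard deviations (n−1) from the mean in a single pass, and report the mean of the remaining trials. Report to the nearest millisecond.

n = 14, ΣRT = 10120, M = 722.857
Σ(x−M)² = 3641449.71; s = √(3641449.71/13) = 529.256
Cutoffs: 722.857 ± 2·529.256 → [-335.7, 1781.4]
Outside: 2543 → excluded.
Retained (n=13): Σ = 7577, mean = 7577/13 = 582.846

583 ms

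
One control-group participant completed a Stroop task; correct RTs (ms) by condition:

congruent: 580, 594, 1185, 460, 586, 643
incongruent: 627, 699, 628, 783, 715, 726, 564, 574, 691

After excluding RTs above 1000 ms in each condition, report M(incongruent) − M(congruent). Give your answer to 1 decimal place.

congruent: exclude 1185
M(congruent) = 2863/5 = 572.600
M(incongruent) = 6007/9 = 667.444
Difference = 667.444 − 572.600 = 94.844 ms

94.8 ms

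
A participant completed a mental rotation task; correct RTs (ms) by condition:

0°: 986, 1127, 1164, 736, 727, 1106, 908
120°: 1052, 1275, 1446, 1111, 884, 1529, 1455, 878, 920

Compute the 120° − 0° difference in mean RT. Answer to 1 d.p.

M(0°) = 6754/7 = 964.857
M(120°) = 10550/9 = 1172.222
Difference = 1172.222 − 964.857 = 207.365 ms

207.4 ms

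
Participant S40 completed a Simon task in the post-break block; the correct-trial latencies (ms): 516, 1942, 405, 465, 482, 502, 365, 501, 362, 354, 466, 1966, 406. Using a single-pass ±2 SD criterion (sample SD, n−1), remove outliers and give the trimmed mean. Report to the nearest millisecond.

n = 13, ΣRT = 8732, M = 671.692
Σ(x−M)² = 3924714.77; s = √(3924714.77/12) = 571.891
Cutoffs: 671.692 ± 2·571.891 → [-472.1, 1815.5]
Outside: 1942, 1966 → excluded.
Retained (n=11): Σ = 4824, mean = 4824/11 = 438.545

439 ms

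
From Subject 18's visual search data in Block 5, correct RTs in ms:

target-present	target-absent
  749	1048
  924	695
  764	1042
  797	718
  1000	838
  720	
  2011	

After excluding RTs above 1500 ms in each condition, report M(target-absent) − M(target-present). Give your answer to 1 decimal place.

42.5 ms

target-present: exclude 2011
M(target-present) = 4954/6 = 825.667
M(target-absent) = 4341/5 = 868.200
Difference = 868.200 − 825.667 = 42.533 ms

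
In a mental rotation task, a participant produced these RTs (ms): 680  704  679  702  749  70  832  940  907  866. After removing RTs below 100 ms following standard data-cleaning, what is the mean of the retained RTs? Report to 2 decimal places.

Excluded: 70
Retained (n=9): Σ = 7059
Mean = 7059/9 = 784.3333

784.33 ms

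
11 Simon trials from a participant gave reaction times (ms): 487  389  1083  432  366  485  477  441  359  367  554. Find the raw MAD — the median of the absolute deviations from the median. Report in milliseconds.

52 ms

Sorted: 359, 366, 367, 389, 432, 441, 477, 485, 487, 554, 1083 → median = 441
|x − 441|: 46, 52, 642, 9, 75, 44, 36, 0, 82, 74, 113
Sorted deviations: 0, 9, 36, 44, 46, 52, 74, 75, 82, 113, 642 → MAD = 52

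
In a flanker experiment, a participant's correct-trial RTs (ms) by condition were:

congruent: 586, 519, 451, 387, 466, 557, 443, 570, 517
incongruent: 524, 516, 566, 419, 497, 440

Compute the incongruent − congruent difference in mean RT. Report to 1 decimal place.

M(congruent) = 4496/9 = 499.556
M(incongruent) = 2962/6 = 493.667
Difference = 493.667 − 499.556 = -5.889 ms

-5.9 ms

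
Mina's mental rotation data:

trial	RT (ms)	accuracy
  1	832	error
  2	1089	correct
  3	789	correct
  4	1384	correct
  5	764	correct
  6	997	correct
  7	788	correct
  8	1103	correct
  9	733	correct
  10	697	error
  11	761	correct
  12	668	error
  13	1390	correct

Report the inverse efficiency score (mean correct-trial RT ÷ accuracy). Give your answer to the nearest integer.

Correct trials (n=10): 1089, 789, 1384, 764, 997, 788, 1103, 733, 761, 1390
Mean correct RT = 9798/10 = 979.8000 ms
Proportion correct = 10/13
IES = 979.8000 / (10/13) = 1273.740 ms

1274 ms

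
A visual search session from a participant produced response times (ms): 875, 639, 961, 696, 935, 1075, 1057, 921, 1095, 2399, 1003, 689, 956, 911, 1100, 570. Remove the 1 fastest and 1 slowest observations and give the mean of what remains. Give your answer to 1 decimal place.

Sorted: 570, 639, 689, 696, 875, 911, 921, 935, 956, 961, 1003, 1057, 1075, 1095, 1100, 2399
Drop lowest 1 (570) and highest 1 (2399)
Remaining (n=14): Σ = 12913, mean = 12913/14 = 922.357

922.4 ms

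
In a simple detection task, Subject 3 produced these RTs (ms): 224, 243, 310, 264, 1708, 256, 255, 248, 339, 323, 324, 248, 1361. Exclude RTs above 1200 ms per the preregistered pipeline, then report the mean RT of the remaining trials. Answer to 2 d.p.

Excluded: 1361, 1708
Retained (n=11): Σ = 3034
Mean = 3034/11 = 275.8182

275.82 ms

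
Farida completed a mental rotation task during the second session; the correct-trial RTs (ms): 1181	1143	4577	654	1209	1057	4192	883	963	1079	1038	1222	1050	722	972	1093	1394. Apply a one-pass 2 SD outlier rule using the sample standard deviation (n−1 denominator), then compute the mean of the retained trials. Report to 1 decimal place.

n = 17, ΣRT = 24429, M = 1437.000
Σ(x−M)² = 20273656.00; s = √(20273656.00/16) = 1125.657
Cutoffs: 1437.000 ± 2·1125.657 → [-814.3, 3688.3]
Outside: 4192, 4577 → excluded.
Retained (n=15): Σ = 15660, mean = 15660/15 = 1044.000

1044.0 ms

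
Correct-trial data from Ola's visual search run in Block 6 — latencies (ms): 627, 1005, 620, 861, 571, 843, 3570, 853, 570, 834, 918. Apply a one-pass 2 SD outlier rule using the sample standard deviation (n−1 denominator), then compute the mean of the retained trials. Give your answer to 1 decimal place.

770.2 ms

n = 11, ΣRT = 11272, M = 1024.727
Σ(x−M)² = 7350528.18; s = √(7350528.18/10) = 857.352
Cutoffs: 1024.727 ± 2·857.352 → [-690.0, 2739.4]
Outside: 3570 → excluded.
Retained (n=10): Σ = 7702, mean = 7702/10 = 770.200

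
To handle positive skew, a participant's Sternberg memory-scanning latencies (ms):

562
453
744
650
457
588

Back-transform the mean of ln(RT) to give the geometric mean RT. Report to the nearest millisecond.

ln(RT): 6.3315, 6.1159, 6.6120, 6.4770, 6.1247, 6.3767
Mean ln(RT) = 38.0378/6 = 6.33964
Geometric mean = exp(6.33964) = 566.59 ms

567 ms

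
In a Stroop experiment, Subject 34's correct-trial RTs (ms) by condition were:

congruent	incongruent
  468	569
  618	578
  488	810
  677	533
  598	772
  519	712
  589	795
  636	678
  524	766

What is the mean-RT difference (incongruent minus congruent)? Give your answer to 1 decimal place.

121.8 ms

M(congruent) = 5117/9 = 568.556
M(incongruent) = 6213/9 = 690.333
Difference = 690.333 − 568.556 = 121.778 ms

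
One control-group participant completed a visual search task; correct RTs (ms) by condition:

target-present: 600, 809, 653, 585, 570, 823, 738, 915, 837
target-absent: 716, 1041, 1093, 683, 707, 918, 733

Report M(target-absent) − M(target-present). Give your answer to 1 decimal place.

116.0 ms

M(target-present) = 6530/9 = 725.556
M(target-absent) = 5891/7 = 841.571
Difference = 841.571 − 725.556 = 116.016 ms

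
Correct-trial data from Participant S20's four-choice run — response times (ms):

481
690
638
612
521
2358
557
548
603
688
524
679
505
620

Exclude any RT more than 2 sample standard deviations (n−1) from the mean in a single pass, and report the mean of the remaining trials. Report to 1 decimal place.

n = 14, ΣRT = 10024, M = 716.000
Σ(x−M)² = 2966018.00; s = √(2966018.00/13) = 477.656
Cutoffs: 716.000 ± 2·477.656 → [-239.3, 1671.3]
Outside: 2358 → excluded.
Retained (n=13): Σ = 7666, mean = 7666/13 = 589.692

589.7 ms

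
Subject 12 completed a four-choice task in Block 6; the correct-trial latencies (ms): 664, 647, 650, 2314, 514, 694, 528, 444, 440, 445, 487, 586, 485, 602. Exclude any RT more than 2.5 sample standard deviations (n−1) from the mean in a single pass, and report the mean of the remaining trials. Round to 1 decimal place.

n = 14, ΣRT = 9500, M = 678.571
Σ(x−M)² = 2981743.43; s = √(2981743.43/13) = 478.921
Cutoffs: 678.571 ± 2.5·478.921 → [-518.7, 1875.9]
Outside: 2314 → excluded.
Retained (n=13): Σ = 7186, mean = 7186/13 = 552.769

552.8 ms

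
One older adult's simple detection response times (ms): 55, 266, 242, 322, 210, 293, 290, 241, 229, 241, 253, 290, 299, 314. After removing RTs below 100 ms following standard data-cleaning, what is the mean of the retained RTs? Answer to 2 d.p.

268.46 ms

Excluded: 55
Retained (n=13): Σ = 3490
Mean = 3490/13 = 268.4615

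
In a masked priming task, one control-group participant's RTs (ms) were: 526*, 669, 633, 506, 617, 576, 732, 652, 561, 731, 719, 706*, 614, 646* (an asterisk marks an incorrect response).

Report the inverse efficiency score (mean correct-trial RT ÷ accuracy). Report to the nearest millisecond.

Correct trials (n=11): 669, 633, 506, 617, 576, 732, 652, 561, 731, 719, 614
Mean correct RT = 7010/11 = 637.2727 ms
Proportion correct = 11/14
IES = 637.2727 / (11/14) = 811.074 ms

811 ms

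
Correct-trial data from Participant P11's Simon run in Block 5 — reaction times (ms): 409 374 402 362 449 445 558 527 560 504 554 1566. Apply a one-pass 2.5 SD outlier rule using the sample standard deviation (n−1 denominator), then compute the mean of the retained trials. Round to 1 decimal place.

n = 12, ΣRT = 6710, M = 559.167
Σ(x−M)² = 1163403.67; s = √(1163403.67/11) = 325.214
Cutoffs: 559.167 ± 2.5·325.214 → [-253.9, 1372.2]
Outside: 1566 → excluded.
Retained (n=11): Σ = 5144, mean = 5144/11 = 467.636

467.6 ms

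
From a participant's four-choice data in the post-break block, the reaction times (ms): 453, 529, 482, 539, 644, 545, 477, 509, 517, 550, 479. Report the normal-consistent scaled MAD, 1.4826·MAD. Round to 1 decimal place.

Sorted: 453, 477, 479, 482, 509, 517, 529, 539, 545, 550, 644 → median = 517
|x − 517| sorted: 0, 8, 12, 22, 28, 33, 35, 38, 40, 64, 127 → MAD = 33
Robust SD ≈ 1.4826 × 33 = 48.926

48.9 ms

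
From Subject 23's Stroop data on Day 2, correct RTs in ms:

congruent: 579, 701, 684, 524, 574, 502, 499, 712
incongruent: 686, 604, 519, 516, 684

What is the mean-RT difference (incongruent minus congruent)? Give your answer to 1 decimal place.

4.9 ms

M(congruent) = 4775/8 = 596.875
M(incongruent) = 3009/5 = 601.800
Difference = 601.800 − 596.875 = 4.925 ms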